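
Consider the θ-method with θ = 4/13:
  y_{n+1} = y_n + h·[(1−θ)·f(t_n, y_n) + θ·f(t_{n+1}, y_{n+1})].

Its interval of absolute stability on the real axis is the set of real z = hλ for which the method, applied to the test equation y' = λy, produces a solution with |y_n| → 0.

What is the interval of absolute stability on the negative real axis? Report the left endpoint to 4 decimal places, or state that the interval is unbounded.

(-5.2000, 0).

With y'=λy (z=hλ):
  y_{n+1} = y_n + z·[9/13·y_n + 4/13·y_{n+1}] ⇒ (1 − 4/13z)y_{n+1} = (1 + 9/13z)y_n
  R(z) = (1 + 9/13z)/(1 − 4/13z).

Solve |R(x)|<1 on ℝ⁻.
x=-1.24: |R|=0.1024
R=−1: 1+9/13x = −1+4/13x ⇒ -5/13x=2 ⇒ x=2/(-5/13)=-5.2000
Confirm numerically:
  x=-5.081: |R|=0.98215 <1
  x=-2.673: |R|=0.46670 <1
  x=-2.328: |R|=0.35640 <1
  x=-5.567: |R|=1.05203 >1
  x=-5.392: |R|=1.02777 >1
  x=-5.317: |R|=1.01707 >1
So |R|<1 on (-5.2000, 0).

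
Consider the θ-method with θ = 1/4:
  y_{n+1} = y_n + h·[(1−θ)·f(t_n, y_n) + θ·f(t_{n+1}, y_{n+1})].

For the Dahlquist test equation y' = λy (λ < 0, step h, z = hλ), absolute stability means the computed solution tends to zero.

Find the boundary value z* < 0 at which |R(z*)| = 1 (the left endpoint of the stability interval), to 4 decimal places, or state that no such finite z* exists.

z* = -4.0000.

Test eqn y'=λy, z=hλ:
  y_{n+1} = y_n + z·[3/4·y_n + 1/4·y_{n+1}] ⇒ (1 − 1/4z)y_{n+1} = (1 + 3/4z)y_n
  so R(z) = (1 + 3/4z)/(1 − 1/4z).

Boundary: |R(x)|=1, x<0.
x=-1.18: |R|=0.0888
R=−1: 1+3/4x = −1+1/4x ⇒ -1/2x=2 ⇒ x=2/(-1/2)=-4.0000
Confirm numerically:
  x=-3.401: |R|=0.83813 <1
  x=-3.372: |R|=0.82963 <1
  x=-2.764: |R|=0.63454 <1
  x=-2.279: |R|=0.45182 <1
  x=-4.409: |R|=1.09728 >1
  x=-4.097: |R|=1.02396 >1
Stable set (-4.0000, 0).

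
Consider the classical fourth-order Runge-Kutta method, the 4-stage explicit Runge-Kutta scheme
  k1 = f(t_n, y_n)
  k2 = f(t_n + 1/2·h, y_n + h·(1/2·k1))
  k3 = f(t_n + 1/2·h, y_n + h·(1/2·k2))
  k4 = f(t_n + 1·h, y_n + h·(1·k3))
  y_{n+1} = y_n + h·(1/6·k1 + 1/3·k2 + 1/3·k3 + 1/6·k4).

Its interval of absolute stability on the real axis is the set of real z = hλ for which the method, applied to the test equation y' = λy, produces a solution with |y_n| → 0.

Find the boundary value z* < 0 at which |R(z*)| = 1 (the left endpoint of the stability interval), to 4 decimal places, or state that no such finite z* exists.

On y'=λy, z=hλ:
  order 4, 4-stage ⇒ R(z)=1+z+z^2/2+z^3/6+z^4/24
  (e.g. R(-1.19)=0.32075, |R|=0.32075)

Solve |R(x)|<1 on ℝ⁻.
x=-1.19: |R|=0.3207
|R(-3.13)|=1.6569 |R(-2.93)|=1.2410 |R(-0.91)|=0.4070
Bisect:
  x_lo=-3.5245 |R|=2.8189  x_hi=-0.0917 |R|=0.9124
  mid=-1.80806 |R|=0.28665 →hi
  mid=-2.66626 |R|=0.83487 →hi
  mid=-3.09535 |R|=1.57736 →lo
  mid=-2.88080 |R|=1.15381 →lo
  mid=-2.77353 |R|=0.98241 →hi
  mid=-2.82717 |R|=1.06499 →lo
  mid=-2.80035 |R|=1.02294 →lo
  ...
  [-2.78547,-2.78526] ⇒ x*=-2.7853
Stable set (-2.7853, 0).

left endpoint -2.7853.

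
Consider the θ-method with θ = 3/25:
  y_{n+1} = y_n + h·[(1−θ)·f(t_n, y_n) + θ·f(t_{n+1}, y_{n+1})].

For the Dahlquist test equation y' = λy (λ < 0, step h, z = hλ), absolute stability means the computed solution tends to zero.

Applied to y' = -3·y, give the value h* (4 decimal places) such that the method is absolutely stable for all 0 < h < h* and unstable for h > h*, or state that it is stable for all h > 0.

Test eqn y'=λy, z=hλ:
  y_{n+1} = y_n + z·[22/25·y_n + 3/25·y_{n+1}] ⇒ (1 − 3/25z)y_{n+1} = (1 + 22/25z)y_n
  R(z) = (1 + 22/25z)/(1 − 3/25z).

Need |R(x)|<1, x<0.
x=-1.74: |R|=0.4394
R=−1: 1+22/25x = −1+3/25x ⇒ -19/25x=2 ⇒ x=2/(-19/25)=-2.6316
Confirm numerically:
  x=-1.577: |R|=0.32606 <1
  x=-1.306: |R|=0.12905 <1
  x=-1.254: |R|=0.08998 <1
  x=-3.126: |R|=1.27326 >1
  x=-2.853: |R|=1.12536 >1
Interval (-2.6316, 0).

(-2.6316,0); λ=-3 ⇒ h* = (50/19)/3 = 0.8772.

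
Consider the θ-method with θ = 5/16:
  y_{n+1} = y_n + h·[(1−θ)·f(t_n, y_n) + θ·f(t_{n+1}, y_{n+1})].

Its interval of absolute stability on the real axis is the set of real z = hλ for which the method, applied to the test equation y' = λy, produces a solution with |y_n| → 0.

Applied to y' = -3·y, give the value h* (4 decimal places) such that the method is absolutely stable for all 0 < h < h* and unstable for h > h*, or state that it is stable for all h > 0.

(-5.3333,0); λ=-3 ⇒ h* = (16/3)/3 = 1.7778.

Set f=λy, z=hλ:
  y_{n+1} = y_n + z·[11/16·y_n + 5/16·y_{n+1}] ⇒ (1 − 5/16z)y_{n+1} = (1 + 11/16z)y_n
  R(z) = (1 + 11/16z)/(1 − 5/16z).

Boundary: |R(x)|=1, x<0.
x=-0.67: |R|=0.4460
R=−1: 1+11/16x = −1+5/16x ⇒ -3/8x=2 ⇒ x=2/(-3/8)=-5.3333
Confirm numerically:
  x=-4.184: |R|=0.81322 <1
  x=-3.703: |R|=0.71659 <1
  x=-3.615: |R|=0.69743 <1
  x=-2.230: |R|=0.31418 <1
  x=-5.887: |R|=1.07312 >1
  x=-5.514: |R|=1.02488 >1
So |R|<1 on (-5.3333, 0).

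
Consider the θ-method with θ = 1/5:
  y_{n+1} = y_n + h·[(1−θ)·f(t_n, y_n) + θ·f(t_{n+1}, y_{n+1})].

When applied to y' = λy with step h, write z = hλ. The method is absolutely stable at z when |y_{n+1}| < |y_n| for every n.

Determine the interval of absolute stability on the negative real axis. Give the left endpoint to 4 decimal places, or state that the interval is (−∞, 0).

Test eqn y'=λy, z=hλ:
  y_{n+1} = y_n + z·[4/5·y_n + 1/5·y_{n+1}] ⇒ (1 − 1/5z)y_{n+1} = (1 + 4/5z)y_n
  R(z) = (1 + 4/5z)/(1 − 1/5z).

Boundary: |R(x)|=1, x<0.
x=-1.32: |R|=0.0443
R=−1: 1+4/5x = −1+1/5x ⇒ -3/5x=2 ⇒ x=2/(-3/5)=-3.3333
Confirm numerically:
  x=-2.385: |R|=0.61476 <1
  x=-2.374: |R|=0.60971 <1
  x=-2.277: |R|=0.56452 <1
  x=-2.101: |R|=0.47937 <1
  x=-3.814: |R|=1.16360 >1
  x=-3.708: |R|=1.12908 >1
  x=-3.633: |R|=1.10414 >1
So |R|<1 on (-3.3333, 0).

z∈(-3.3333,0).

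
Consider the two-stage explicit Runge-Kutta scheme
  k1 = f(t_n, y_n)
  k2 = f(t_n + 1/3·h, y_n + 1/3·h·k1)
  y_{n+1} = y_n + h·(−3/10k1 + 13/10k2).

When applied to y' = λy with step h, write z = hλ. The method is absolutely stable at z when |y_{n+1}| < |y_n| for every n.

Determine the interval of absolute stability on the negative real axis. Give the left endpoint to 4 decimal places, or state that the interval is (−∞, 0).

(-2.3077, 0).

Set f=λy, z=hλ:
  k1=λy_n ⇒ h·k1=z·y_n;  k2=λ(1+1/3z)y_n ⇒ h·k2=z(1+1/3z)y_n
  y_{n+1}/y_n = 1 − 3/10z + 13/10z(1+1/3z) = 1 + z + 13/30z²
  R(z) = 1 + z + 13/30z².

Solve |R(x)|<1 on ℝ⁻.
x=-1.17: |R|=0.4232
R=1: x+13/30x²=0 ⇒ x=−30/13=-2.3077; min R=1−1/(4·13/30)=0.4231>−1
Confirm numerically:
  x=-2.240: |R|=0.93429 <1
  x=-2.207: |R|=0.90370 <1
  x=-1.525: |R|=0.48277 <1
  x=-1.055: |R|=0.42731 <1
  x=-2.881: |R|=1.71574 >1
  x=-2.706: |R|=1.46706 >1
  x=-2.642: |R|=1.38274 >1
Stable set (-2.3077, 0).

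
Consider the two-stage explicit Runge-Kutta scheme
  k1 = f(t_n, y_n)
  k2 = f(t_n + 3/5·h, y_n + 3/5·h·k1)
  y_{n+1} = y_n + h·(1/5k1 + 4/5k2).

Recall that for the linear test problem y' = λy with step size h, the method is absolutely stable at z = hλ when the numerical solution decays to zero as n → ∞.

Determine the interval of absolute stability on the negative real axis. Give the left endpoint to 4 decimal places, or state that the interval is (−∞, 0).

z∈(-2.0833,0).

Set f=λy, z=hλ:
  k1=λy_n ⇒ h·k1=z·y_n;  k2=λ(1+3/5z)y_n ⇒ h·k2=z(1+3/5z)y_n
  y_{n+1}/y_n = 1 + 1/5z + 4/5z(1+3/5z) = 1 + z + 12/25z²
  Hence R(z) = 1 + z + 12/25z².

Boundary: |R(x)|=1, x<0.
x=-1.68: |R|=0.6748
R=1: x+12/25x²=0 ⇒ x=−25/12=-2.0833; min R=1−1/(4·12/25)=0.4792>−1
Confirm numerically:
  x=-2.059: |R|=0.97595 <1
  x=-1.868: |R|=0.80692 <1
  x=-1.180: |R|=0.48835 <1
  x=-0.867: |R|=0.49381 <1
  x=-2.646: |R|=1.71463 >1
  x=-2.406: |R|=1.37264 >1
Interval (-2.0833, 0).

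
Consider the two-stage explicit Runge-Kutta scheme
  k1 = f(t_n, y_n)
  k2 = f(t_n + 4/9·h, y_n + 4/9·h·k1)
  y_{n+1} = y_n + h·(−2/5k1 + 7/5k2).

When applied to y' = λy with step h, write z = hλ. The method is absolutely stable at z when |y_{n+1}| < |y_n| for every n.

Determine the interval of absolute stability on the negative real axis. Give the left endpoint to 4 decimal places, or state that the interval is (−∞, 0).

Set f=λy, z=hλ:
  k1=λy_n ⇒ h·k1=z·y_n;  k2=λ(1+4/9z)y_n ⇒ h·k2=z(1+4/9z)y_n
  y_{n+1}/y_n = 1 − 2/5z + 7/5z(1+4/9z) = 1 + z + 28/45z²
  Hence R(z) = 1 + z + 28/45z².

Need |R(x)|<1, x<0.
x=-1.25: |R|=0.7222
R=1: x+28/45x²=0 ⇒ x=−45/28=-1.6071; min R=1−1/(4·28/45)=0.5982>−1
Confirm numerically:
  x=-1.368: |R|=0.79644 <1
  x=-1.131: |R|=0.66492 <1
  x=-0.902: |R|=0.60424 <1
  x=-1.937: |R|=1.39756 >1
  x=-1.789: |R|=1.20244 >1
Stable set (-1.6071, 0).

(-1.6071, 0).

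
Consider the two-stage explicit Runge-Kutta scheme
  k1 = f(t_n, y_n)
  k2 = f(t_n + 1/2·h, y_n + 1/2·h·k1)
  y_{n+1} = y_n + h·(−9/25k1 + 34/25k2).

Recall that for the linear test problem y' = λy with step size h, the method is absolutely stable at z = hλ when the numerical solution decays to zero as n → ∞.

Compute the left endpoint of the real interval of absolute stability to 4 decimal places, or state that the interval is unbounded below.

On y'=λy, z=hλ:
  k1=λy_n ⇒ h·k1=z·y_n;  k2=λ(1+1/2z)y_n ⇒ h·k2=z(1+1/2z)y_n
  y_{n+1}/y_n = 1 − 9/25z + 34/25z(1+1/2z) = 1 + z + 17/25z²
  so R(z) = 1 + z + 17/25z².

Need |R(x)|<1, x<0.
x=-1.73: |R|=1.3052
R=1: x+17/25x²=0 ⇒ x=−25/17=-1.4706; min R=1−1/(4·17/25)=0.6324>−1
Confirm numerically:
  x=-1.168: |R|=0.75967 <1
  x=-0.892: |R|=0.64905 <1
  x=-0.791: |R|=0.63446 <1
  x=-0.605: |R|=0.64390 <1
  x=-1.972: |R|=1.67237 >1
  x=-1.749: |R|=1.33112 >1
  x=-1.743: |R|=1.32287 >1
Stable set (-1.4706, 0).

left endpoint -1.4706.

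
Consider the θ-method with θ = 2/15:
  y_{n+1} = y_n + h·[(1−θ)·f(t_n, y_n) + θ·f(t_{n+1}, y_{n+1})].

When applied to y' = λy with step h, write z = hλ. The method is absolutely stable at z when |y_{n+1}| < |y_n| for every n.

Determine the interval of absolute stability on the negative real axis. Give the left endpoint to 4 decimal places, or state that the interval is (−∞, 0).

Set f=λy, z=hλ:
  y_{n+1} = y_n + z·[13/15·y_n + 2/15·y_{n+1}] ⇒ (1 − 2/15z)y_{n+1} = (1 + 13/15z)y_n
  Hence R(z) = (1 + 13/15z)/(1 − 2/15z).

Need |R(x)|<1, x<0.
x=-0.72: |R|=0.3431
R=−1: 1+13/15x = −1+2/15x ⇒ -11/15x=2 ⇒ x=2/(-11/15)=-2.7273
Confirm numerically:
  x=-1.968: |R|=0.55894 <1
  x=-1.547: |R|=0.28247 <1
  x=-1.386: |R|=0.16982 <1
  x=-3.170: |R|=1.22821 >1
  x=-2.795: |R|=1.03618 >1
So |R|<1 on (-2.7273, 0).

z∈(-2.7273,0).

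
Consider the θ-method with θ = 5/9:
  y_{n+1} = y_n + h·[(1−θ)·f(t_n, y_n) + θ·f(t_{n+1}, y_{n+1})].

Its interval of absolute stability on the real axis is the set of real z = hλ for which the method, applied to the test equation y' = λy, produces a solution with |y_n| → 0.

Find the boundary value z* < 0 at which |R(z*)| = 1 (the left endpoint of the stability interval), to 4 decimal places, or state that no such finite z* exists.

With y'=λy (z=hλ):
  y_{n+1} = y_n + z·[4/9·y_n + 5/9·y_{n+1}] ⇒ (1 − 5/9z)y_{n+1} = (1 + 4/9z)y_n
  so R(z) = (1 + 4/9z)/(1 − 5/9z).

Boundary: |R(x)|=1, x<0.
x=-1.46: |R|=0.1939
x=-2: |R|=0.0526
x=-10: |R|=0.5254
x=-100: |R|=0.7682
θ=5/9≥1/2 ⇒ |1+4/9x|<|1−5/9x| ∀x<0 ⇒ stable on all of ℝ⁻.

interval (−∞, 0).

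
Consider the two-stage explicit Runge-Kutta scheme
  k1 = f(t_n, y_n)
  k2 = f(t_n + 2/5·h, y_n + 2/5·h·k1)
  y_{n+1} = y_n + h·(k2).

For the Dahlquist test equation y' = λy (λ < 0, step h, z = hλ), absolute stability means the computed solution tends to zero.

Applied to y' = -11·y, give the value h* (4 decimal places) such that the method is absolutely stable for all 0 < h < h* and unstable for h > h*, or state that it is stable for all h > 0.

(-2.5000,0); λ=-11 ⇒ h* = (5/2)/11 = 0.2273.

Set f=λy, z=hλ:
  k1=λy_n ⇒ h·k1=z·y_n;  k2=λ(1+2/5z)y_n ⇒ h·k2=z(1+2/5z)y_n
  y_{n+1}/y_n = 1 + z(1+2/5z) = 1 + z + 2/5z²
  R(z) = 1 + z + 2/5z².

Boundary: |R(x)|=1, x<0.
x=-1.1: |R|=0.3840
R=1: x+2/5x²=0 ⇒ x=−5/2=-2.5000; min R=1−1/(4·2/5)=0.3750>−1
Confirm numerically:
  x=-1.683: |R|=0.45000 <1
  x=-1.450: |R|=0.39100 <1
  x=-1.443: |R|=0.38990 <1
  x=-1.028: |R|=0.39471 <1
  x=-3.052: |R|=1.67388 >1
  x=-2.991: |R|=1.58743 >1
  x=-2.679: |R|=1.19182 >1
Interval (-2.5000, 0).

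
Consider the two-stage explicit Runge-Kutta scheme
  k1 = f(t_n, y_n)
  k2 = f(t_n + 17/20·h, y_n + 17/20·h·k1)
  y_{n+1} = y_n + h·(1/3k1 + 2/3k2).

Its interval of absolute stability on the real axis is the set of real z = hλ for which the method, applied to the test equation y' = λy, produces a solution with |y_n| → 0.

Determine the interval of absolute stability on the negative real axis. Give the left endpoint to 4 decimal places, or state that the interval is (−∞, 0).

On y'=λy, z=hλ:
  k1=λy_n ⇒ h·k1=z·y_n;  k2=λ(1+17/20z)y_n ⇒ h·k2=z(1+17/20z)y_n
  y_{n+1}/y_n = 1 + 1/3z + 2/3z(1+17/20z) = 1 + z + 17/30z²
  R(z) = 1 + z + 17/30z².

Find x<0 with |R(x)|<1.
x=-0.92: |R|=0.5596
R=1: x+17/30x²=0 ⇒ x=−30/17=-1.7647; min R=1−1/(4·17/30)=0.5588>−1
Confirm numerically:
  x=-1.559: |R|=0.81827 <1
  x=-1.061: |R|=0.57691 <1
  x=-0.756: |R|=0.56787 <1
  x=-2.275: |R|=1.65785 >1
  x=-1.900: |R|=1.14567 >1
  x=-1.845: |R|=1.08395 >1
Stable set (-1.7647, 0).

z∈(-1.7647,0).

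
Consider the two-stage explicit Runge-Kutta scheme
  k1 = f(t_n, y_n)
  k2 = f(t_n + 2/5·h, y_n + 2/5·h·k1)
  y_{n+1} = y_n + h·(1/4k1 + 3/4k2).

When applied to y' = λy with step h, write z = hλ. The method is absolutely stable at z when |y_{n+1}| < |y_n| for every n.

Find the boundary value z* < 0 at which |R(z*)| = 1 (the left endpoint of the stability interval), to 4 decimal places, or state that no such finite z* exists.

Test eqn y'=λy, z=hλ:
  k1=λy_n ⇒ h·k1=z·y_n;  k2=λ(1+2/5z)y_n ⇒ h·k2=z(1+2/5z)y_n
  y_{n+1}/y_n = 1 + 1/4z + 3/4z(1+2/5z) = 1 + z + 3/10z²
  R(z) = 1 + z + 3/10z².

Need |R(x)|<1, x<0.
x=-1.06: |R|=0.2771
R=1: x+3/10x²=0 ⇒ x=−10/3=-3.3333; min R=1−1/(4·3/10)=0.1667>−1
Confirm numerically:
  x=-2.798: |R|=0.55064 <1
  x=-2.500: |R|=0.37500 <1
  x=-1.571: |R|=0.16941 <1
  x=-3.843: |R|=1.58759 >1
  x=-3.469: |R|=1.14119 >1
  x=-3.399: |R|=1.06696 >1
So |R|<1 on (-3.3333, 0).

z* = -3.3333.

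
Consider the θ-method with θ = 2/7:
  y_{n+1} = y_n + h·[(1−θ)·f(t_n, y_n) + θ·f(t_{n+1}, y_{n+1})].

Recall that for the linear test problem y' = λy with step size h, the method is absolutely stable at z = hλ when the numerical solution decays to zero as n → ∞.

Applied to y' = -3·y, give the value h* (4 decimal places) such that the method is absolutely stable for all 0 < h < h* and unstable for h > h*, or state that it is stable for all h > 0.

On y'=λy, z=hλ:
  y_{n+1} = y_n + z·[5/7·y_n + 2/7·y_{n+1}] ⇒ (1 − 2/7z)y_{n+1} = (1 + 5/7z)y_n
  R(z) = (1 + 5/7z)/(1 − 2/7z).

Need |R(x)|<1, x<0.
x=-1.63: |R|=0.1121
R=−1: 1+5/7x = −1+2/7x ⇒ -3/7x=2 ⇒ x=2/(-3/7)=-4.6667
Confirm numerically:
  x=-4.162: |R|=0.90120 <1
  x=-3.931: |R|=0.85150 <1
  x=-2.167: |R|=0.33836 <1
  x=-1.914: |R|=0.23735 <1
  x=-5.234: |R|=1.09744 >1
  x=-5.110: |R|=1.07724 >1
Stable set (-4.6667, 0).

(-4.6667,0); λ=-3 ⇒ h* = (14/3)/3 = 1.5556.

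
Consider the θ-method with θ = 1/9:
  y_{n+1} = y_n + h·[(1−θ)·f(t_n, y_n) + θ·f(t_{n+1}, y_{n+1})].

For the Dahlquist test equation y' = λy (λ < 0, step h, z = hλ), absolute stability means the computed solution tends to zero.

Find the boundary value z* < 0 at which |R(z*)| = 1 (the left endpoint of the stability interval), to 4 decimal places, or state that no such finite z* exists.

z* = -2.5714.

Set f=λy, z=hλ:
  y_{n+1} = y_n + z·[8/9·y_n + 1/9·y_{n+1}] ⇒ (1 − 1/9z)y_{n+1} = (1 + 8/9z)y_n
  ⇒ R(z) = (1 + 8/9z)/(1 − 1/9z).

Boundary: |R(x)|=1, x<0.
x=-0.52: |R|=0.5084
R=−1: 1+8/9x = −1+1/9x ⇒ -7/9x=2 ⇒ x=2/(-7/9)=-2.5714
Confirm numerically:
  x=-2.003: |R|=0.63837 <1
  x=-1.203: |R|=0.06116 <1
  x=-1.099: |R|=0.02060 <1
  x=-2.799: |R|=1.13501 >1
  x=-2.759: |R|=1.11166 >1
So |R|<1 on (-2.5714, 0).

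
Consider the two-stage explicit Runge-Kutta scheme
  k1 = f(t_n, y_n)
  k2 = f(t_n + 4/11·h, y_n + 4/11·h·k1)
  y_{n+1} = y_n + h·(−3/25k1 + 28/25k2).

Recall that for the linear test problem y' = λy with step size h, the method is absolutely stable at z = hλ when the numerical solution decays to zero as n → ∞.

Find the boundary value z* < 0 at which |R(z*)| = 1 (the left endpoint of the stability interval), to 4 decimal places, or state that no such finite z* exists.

With y'=λy (z=hλ):
  k1=λy_n ⇒ h·k1=z·y_n;  k2=λ(1+4/11z)y_n ⇒ h·k2=z(1+4/11z)y_n
  y_{n+1}/y_n = 1 − 3/25z + 28/25z(1+4/11z) = 1 + z + 112/275z²
  ⇒ R(z) = 1 + z + 112/275z².

Solve |R(x)|<1 on ℝ⁻.
x=-0.98: |R|=0.4111
R=1: x+112/275x²=0 ⇒ x=−275/112=-2.4554; min R=1−1/(4·112/275)=0.3862>−1
Confirm numerically:
  x=-2.055: |R|=0.66492 <1
  x=-1.816: |R|=0.52713 <1
  x=-1.391: |R|=0.39702 <1
  x=-1.310: |R|=0.38892 <1
  x=-2.997: |R|=1.66113 >1
  x=-2.720: |R|=1.29317 >1
  x=-2.652: |R|=1.21239 >1
Stable set (-2.4554, 0).

left endpoint -2.4554.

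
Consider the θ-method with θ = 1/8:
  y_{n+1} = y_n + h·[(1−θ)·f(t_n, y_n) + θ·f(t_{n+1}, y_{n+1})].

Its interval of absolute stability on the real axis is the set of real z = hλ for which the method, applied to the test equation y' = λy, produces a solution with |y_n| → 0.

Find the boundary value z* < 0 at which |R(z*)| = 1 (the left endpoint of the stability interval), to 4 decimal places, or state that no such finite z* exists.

left endpoint -2.6667.

Test eqn y'=λy, z=hλ:
  y_{n+1} = y_n + z·[7/8·y_n + 1/8·y_{n+1}] ⇒ (1 − 1/8z)y_{n+1} = (1 + 7/8z)y_n
  ⇒ R(z) = (1 + 7/8z)/(1 − 1/8z).

Need |R(x)|<1, x<0.
x=-0.42: |R|=0.6010
R=−1: 1+7/8x = −1+1/8x ⇒ -3/4x=2 ⇒ x=2/(-3/4)=-2.6667
Confirm numerically:
  x=-2.499: |R|=0.90418 <1
  x=-1.969: |R|=0.58010 <1
  x=-1.719: |R|=0.41496 <1
  x=-1.591: |R|=0.32708 <1
  x=-3.035: |R|=1.20027 >1
  x=-2.988: |R|=1.17546 >1
Stable set (-2.6667, 0).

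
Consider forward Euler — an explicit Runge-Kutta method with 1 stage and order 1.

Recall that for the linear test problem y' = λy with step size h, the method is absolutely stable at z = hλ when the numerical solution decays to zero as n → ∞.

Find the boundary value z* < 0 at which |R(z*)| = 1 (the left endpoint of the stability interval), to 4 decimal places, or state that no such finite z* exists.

left endpoint -2.0000.

Set f=λy, z=hλ:
  order 1, 1-stage ⇒ R(z)=1+z
  (e.g. R(-1.05)=-0.05000, |R|=0.05000)

Need |R(x)|<1, x<0.
x=-1.05: |R|=0.0500
|R(-2.32)|=1.3200 |R(-0.88)|=0.1200 |R(-0.78)|=0.2200
Bisect:
  x_lo=-2.4462 |R|=1.4462  x_hi=-0.2969 |R|=0.7031
  mid=-1.37154 |R|=0.37154 →hi
  mid=-1.90889 |R|=0.90889 →hi
  mid=-2.17756 |R|=1.17756 →lo
  mid=-2.04323 |R|=1.04323 →lo
  mid=-1.97606 |R|=0.97606 →hi
  mid=-2.00964 |R|=1.00964 →lo
  mid=-1.99285 |R|=0.99285 →hi
  mid=-2.00125 |R|=1.00125 →lo
  mid=-1.99705 |R|=0.99705 →hi
  mid=-1.99915 |R|=0.99915 →hi
  ...
  [-2.00006,-1.99993] ⇒ x*=-2.0000
Interval (-2.0000, 0).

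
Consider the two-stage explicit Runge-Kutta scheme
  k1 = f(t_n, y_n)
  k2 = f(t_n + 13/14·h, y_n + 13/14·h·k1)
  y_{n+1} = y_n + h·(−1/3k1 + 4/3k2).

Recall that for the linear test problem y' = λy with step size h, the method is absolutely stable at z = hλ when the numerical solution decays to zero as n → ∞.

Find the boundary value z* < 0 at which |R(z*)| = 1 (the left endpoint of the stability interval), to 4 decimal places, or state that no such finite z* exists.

z* = -0.8077.

Set f=λy, z=hλ:
  k1=λy_n ⇒ h·k1=z·y_n;  k2=λ(1+13/14z)y_n ⇒ h·k2=z(1+13/14z)y_n
  y_{n+1}/y_n = 1 − 1/3z + 4/3z(1+13/14z) = 1 + z + 26/21z²
  Hence R(z) = 1 + z + 26/21z².

Boundary: |R(x)|=1, x<0.
x=-1.41: |R|=2.0515
R=1: x+26/21x²=0 ⇒ x=−21/26=-0.8077; min R=1−1/(4·26/21)=0.7981>−1
Confirm numerically:
  x=-0.784: |R|=0.97700 <1
  x=-0.674: |R|=0.88844 <1
  x=-0.613: |R|=0.85224 <1
  x=-0.351: |R|=0.80153 <1
  x=-1.167: |R|=1.51915 >1
  x=-0.900: |R|=1.10286 >1
Interval (-0.8077, 0).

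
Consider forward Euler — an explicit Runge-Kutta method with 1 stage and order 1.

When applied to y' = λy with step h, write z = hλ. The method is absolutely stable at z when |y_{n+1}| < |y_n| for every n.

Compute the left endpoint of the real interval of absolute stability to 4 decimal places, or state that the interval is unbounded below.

z* = -2.0000.

Set f=λy, z=hλ:
  order 1, 1-stage ⇒ R(z)=1+z
  (e.g. R(-1.13)=-0.13000, |R|=0.13000)

Boundary: |R(x)|=1, x<0.
x=-1.13: |R|=0.1300
|R(-1.68)|=0.6800 |R(-1.67)|=0.6700 |R(-1.31)|=0.3100
Bisect:
  x_lo=-2.5273 |R|=1.5273  x_hi=-0.3424 |R|=0.6576
  mid=-1.43487 |R|=0.43487 →hi
  mid=-1.98109 |R|=0.98109 →hi
  mid=-2.25420 |R|=1.25420 →lo
  mid=-2.11765 |R|=1.11765 →lo
  mid=-2.04937 |R|=1.04937 →lo
  mid=-2.01523 |R|=1.01523 →lo
  mid=-1.99816 |R|=0.99816 →hi
  mid=-2.00670 |R|=1.00670 →lo
  mid=-2.00243 |R|=1.00243 →lo
  mid=-2.00030 |R|=1.00030 →lo
  ...
  [-2.00003,-1.99990] ⇒ x*=-2.0000
So |R|<1 on (-2.0000, 0).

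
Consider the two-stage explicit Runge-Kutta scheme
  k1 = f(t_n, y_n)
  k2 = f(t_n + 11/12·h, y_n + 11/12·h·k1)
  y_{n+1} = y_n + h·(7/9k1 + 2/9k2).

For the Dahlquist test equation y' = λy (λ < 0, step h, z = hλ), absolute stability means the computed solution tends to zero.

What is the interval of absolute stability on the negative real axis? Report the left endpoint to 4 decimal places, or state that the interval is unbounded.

Set f=λy, z=hλ:
  k1=λy_n ⇒ h·k1=z·y_n;  k2=λ(1+11/12z)y_n ⇒ h·k2=z(1+11/12z)y_n
  y_{n+1}/y_n = 1 + 7/9z + 2/9z(1+11/12z) = 1 + z + 11/54z²
  ⇒ R(z) = 1 + z + 11/54z².

Solve |R(x)|<1 on ℝ⁻.
x=-1.39: |R|=0.0036
R=1: x+11/54x²=0 ⇒ x=−54/11=-4.9091; min R=1−1/(4·11/54)=-0.2273>−1
Confirm numerically:
  x=-4.680: |R|=0.78160 <1
  x=-4.026: |R|=0.27577 <1
  x=-3.105: |R|=0.14109 <1
  x=-2.047: |R|=0.19344 <1
  x=-5.288: |R|=1.40816 >1
  x=-4.939: |R|=1.03009 >1
Interval (-4.9091, 0).

(-4.9091, 0).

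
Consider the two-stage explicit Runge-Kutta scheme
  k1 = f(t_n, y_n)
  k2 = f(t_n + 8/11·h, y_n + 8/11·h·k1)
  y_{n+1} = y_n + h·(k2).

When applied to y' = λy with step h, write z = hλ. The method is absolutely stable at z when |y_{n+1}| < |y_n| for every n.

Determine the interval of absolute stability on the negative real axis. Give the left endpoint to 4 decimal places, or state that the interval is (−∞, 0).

With y'=λy (z=hλ):
  k1=λy_n ⇒ h·k1=z·y_n;  k2=λ(1+8/11z)y_n ⇒ h·k2=z(1+8/11z)y_n
  y_{n+1}/y_n = 1 + z(1+8/11z) = 1 + z + 8/11z²
  ⇒ R(z) = 1 + z + 8/11z².

Find x<0 with |R(x)|<1.
x=-0.46: |R|=0.6939
R=1: x+8/11x²=0 ⇒ x=−11/8=-1.3750; min R=1−1/(4·8/11)=0.6562>−1
Confirm numerically:
  x=-1.172: |R|=0.82697 <1
  x=-1.123: |R|=0.79418 <1
  x=-1.077: |R|=0.76658 <1
  x=-0.791: |R|=0.66404 <1
  x=-1.945: |R|=1.80629 >1
  x=-1.775: |R|=1.51636 >1
Interval (-1.3750, 0).

(-1.3750, 0).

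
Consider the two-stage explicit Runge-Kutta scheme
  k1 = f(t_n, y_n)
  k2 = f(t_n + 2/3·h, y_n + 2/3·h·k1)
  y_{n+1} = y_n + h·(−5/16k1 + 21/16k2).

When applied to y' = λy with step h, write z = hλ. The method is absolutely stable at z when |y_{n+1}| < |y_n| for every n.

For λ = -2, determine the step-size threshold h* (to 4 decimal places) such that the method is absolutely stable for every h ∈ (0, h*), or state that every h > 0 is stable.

(-1.1429,0); λ=-2 ⇒ h* = (8/7)/2 = 0.5714.

With y'=λy (z=hλ):
  k1=λy_n ⇒ h·k1=z·y_n;  k2=λ(1+2/3z)y_n ⇒ h·k2=z(1+2/3z)y_n
  y_{n+1}/y_n = 1 − 5/16z + 21/16z(1+2/3z) = 1 + z + 7/8z²
  R(z) = 1 + z + 7/8z².

Find x<0 with |R(x)|<1.
x=-0.88: |R|=0.7976
R=1: x+7/8x²=0 ⇒ x=−8/7=-1.1429; min R=1−1/(4·7/8)=0.7143>−1
Confirm numerically:
  x=-1.061: |R|=0.92401 <1
  x=-0.940: |R|=0.83315 <1
  x=-0.810: |R|=0.76409 <1
  x=-1.483: |R|=1.44138 >1
  x=-1.446: |R|=1.38355 >1
  x=-1.183: |R|=1.04155 >1
So |R|<1 on (-1.1429, 0).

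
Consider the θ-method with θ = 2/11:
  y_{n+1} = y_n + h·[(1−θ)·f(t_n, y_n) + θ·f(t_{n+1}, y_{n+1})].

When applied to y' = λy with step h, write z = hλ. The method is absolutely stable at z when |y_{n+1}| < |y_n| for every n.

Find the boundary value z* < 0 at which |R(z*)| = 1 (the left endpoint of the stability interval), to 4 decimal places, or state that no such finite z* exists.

left endpoint -3.1429.

Set f=λy, z=hλ:
  y_{n+1} = y_n + z·[9/11·y_n + 2/11·y_{n+1}] ⇒ (1 − 2/11z)y_{n+1} = (1 + 9/11z)y_n
  R(z) = (1 + 9/11z)/(1 − 2/11z).

Solve |R(x)|<1 on ℝ⁻.
x=-0.81: |R|=0.2940
R=−1: 1+9/11x = −1+2/11x ⇒ -7/11x=2 ⇒ x=2/(-7/11)=-3.1429
Confirm numerically:
  x=-2.783: |R|=0.84794 <1
  x=-2.058: |R|=0.49762 <1
  x=-1.732: |R|=0.31720 <1
  x=-3.606: |R|=1.17801 >1
  x=-3.250: |R|=1.04286 >1
Interval (-3.1429, 0).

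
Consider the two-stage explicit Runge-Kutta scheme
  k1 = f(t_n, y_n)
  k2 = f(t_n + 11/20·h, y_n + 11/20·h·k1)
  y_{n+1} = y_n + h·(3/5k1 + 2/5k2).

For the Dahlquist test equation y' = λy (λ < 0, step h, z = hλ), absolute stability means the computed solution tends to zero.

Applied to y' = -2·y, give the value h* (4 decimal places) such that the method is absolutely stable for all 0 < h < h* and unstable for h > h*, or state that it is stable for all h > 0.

Test eqn y'=λy, z=hλ:
  k1=λy_n ⇒ h·k1=z·y_n;  k2=λ(1+11/20z)y_n ⇒ h·k2=z(1+11/20z)y_n
  y_{n+1}/y_n = 1 + 3/5z + 2/5z(1+11/20z) = 1 + z + 11/50z²
  ⇒ R(z) = 1 + z + 11/50z².

Find x<0 with |R(x)|<1.
x=-0.46: |R|=0.5866
R=1: x+11/50x²=0 ⇒ x=−50/11=-4.5455; min R=1−1/(4·11/50)=-0.1364>−1
Confirm numerically:
  x=-4.448: |R|=0.90463 <1
  x=-4.396: |R|=0.85546 <1
  x=-3.395: |R|=0.14073 <1
  x=-2.865: |R|=0.05919 <1
  x=-5.054: |R|=1.56544 >1
  x=-4.789: |R|=1.25659 >1
Stable set (-4.5455, 0).

(-4.5455,0); λ=-2 ⇒ h* = (50/11)/2 = 2.2727.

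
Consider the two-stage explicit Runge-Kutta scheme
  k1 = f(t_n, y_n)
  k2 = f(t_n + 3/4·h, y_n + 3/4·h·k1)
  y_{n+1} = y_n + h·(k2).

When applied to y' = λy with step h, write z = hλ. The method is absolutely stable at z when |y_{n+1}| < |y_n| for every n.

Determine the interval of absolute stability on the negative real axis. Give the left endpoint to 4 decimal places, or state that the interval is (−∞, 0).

With y'=λy (z=hλ):
  k1=λy_n ⇒ h·k1=z·y_n;  k2=λ(1+3/4z)y_n ⇒ h·k2=z(1+3/4z)y_n
  y_{n+1}/y_n = 1 + z(1+3/4z) = 1 + z + 3/4z²
  so R(z) = 1 + z + 3/4z².

Find x<0 with |R(x)|<1.
x=-0.64: |R|=0.6672
R=1: x+3/4x²=0 ⇒ x=−4/3=-1.3333; min R=1−1/(4·3/4)=0.6667>−1
Confirm numerically:
  x=-0.860: |R|=0.69470 <1
  x=-0.825: |R|=0.68547 <1
  x=-0.809: |R|=0.68186 <1
  x=-0.565: |R|=0.67442 <1
  x=-1.736: |R|=1.52427 >1
  x=-1.522: |R|=1.21536 >1
So |R|<1 on (-1.3333, 0).

(-1.3333, 0).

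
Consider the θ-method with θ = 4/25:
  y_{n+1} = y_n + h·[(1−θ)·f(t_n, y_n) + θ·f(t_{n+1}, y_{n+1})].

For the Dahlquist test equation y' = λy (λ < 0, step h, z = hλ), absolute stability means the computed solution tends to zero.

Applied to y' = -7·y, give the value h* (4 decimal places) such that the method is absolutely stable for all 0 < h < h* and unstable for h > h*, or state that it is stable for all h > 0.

Set f=λy, z=hλ:
  y_{n+1} = y_n + z·[21/25·y_n + 4/25·y_{n+1}] ⇒ (1 − 4/25z)y_{n+1} = (1 + 21/25z)y_n
  Hence R(z) = (1 + 21/25z)/(1 − 4/25z).

Need |R(x)|<1, x<0.
x=-0.59: |R|=0.4609
R=−1: 1+21/25x = −1+4/25x ⇒ -17/25x=2 ⇒ x=2/(-17/25)=-2.9412
Confirm numerically:
  x=-2.590: |R|=0.83117 <1
  x=-1.993: |R|=0.51113 <1
  x=-1.364: |R|=0.11965 <1
  x=-1.270: |R|=0.05552 <1
  x=-3.234: |R|=1.13122 >1
  x=-3.118: |R|=1.08022 >1
  x=-2.994: |R|=1.02429 >1
Stable set (-2.9412, 0).

(-2.9412,0); λ=-7 ⇒ h* = (50/17)/7 = 0.4202.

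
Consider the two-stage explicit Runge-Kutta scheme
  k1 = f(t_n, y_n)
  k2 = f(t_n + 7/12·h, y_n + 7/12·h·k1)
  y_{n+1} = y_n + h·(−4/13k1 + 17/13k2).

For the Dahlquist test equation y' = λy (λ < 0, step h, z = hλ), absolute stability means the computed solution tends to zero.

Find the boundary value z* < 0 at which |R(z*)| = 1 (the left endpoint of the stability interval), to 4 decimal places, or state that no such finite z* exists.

On y'=λy, z=hλ:
  k1=λy_n ⇒ h·k1=z·y_n;  k2=λ(1+7/12z)y_n ⇒ h·k2=z(1+7/12z)y_n
  y_{n+1}/y_n = 1 − 4/13z + 17/13z(1+7/12z) = 1 + z + 119/156z²
  ⇒ R(z) = 1 + z + 119/156z².

Solve |R(x)|<1 on ℝ⁻.
x=-1.27: |R|=0.9604
R=1: x+119/156x²=0 ⇒ x=−156/119=-1.3109; min R=1−1/(4·119/156)=0.6723>−1
Confirm numerically:
  x=-0.882: |R|=0.71142 <1
  x=-0.661: |R|=0.67229 <1
  x=-0.571: |R|=0.67771 <1
  x=-1.798: |R|=1.66805 >1
  x=-1.708: |R|=1.51735 >1
Stable set (-1.3109, 0).

left endpoint -1.3109.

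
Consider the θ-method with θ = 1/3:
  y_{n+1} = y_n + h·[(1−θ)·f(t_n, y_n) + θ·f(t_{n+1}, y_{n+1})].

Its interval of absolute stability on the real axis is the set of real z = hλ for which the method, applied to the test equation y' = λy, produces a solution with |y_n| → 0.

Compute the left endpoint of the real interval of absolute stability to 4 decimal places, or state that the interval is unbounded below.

Set f=λy, z=hλ:
  y_{n+1} = y_n + z·[2/3·y_n + 1/3·y_{n+1}] ⇒ (1 − 1/3z)y_{n+1} = (1 + 2/3z)y_n
  Hence R(z) = (1 + 2/3z)/(1 − 1/3z).

Solve |R(x)|<1 on ℝ⁻.
x=-1.76: |R|=0.1092
R=−1: 1+2/3x = −1+1/3x ⇒ -1/3x=2 ⇒ x=2/(-1/3)=-6.0000
Confirm numerically:
  x=-5.732: |R|=0.96931 <1
  x=-5.577: |R|=0.95068 <1
  x=-3.697: |R|=0.65611 <1
  x=-6.266: |R|=1.02871 >1
  x=-6.184: |R|=1.02003 >1
Interval (-6.0000, 0).

z* = -6.0000.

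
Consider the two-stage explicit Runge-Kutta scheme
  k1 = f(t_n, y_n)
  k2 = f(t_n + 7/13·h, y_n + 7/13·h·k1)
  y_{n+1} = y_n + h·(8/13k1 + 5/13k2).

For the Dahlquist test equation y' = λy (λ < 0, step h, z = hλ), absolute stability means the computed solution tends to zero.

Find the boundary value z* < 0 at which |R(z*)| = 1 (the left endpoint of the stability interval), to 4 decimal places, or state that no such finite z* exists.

On y'=λy, z=hλ:
  k1=λy_n ⇒ h·k1=z·y_n;  k2=λ(1+7/13z)y_n ⇒ h·k2=z(1+7/13z)y_n
  y_{n+1}/y_n = 1 + 8/13z + 5/13z(1+7/13z) = 1 + z + 35/169z²
  ⇒ R(z) = 1 + z + 35/169z².

Solve |R(x)|<1 on ℝ⁻.
x=-1.55: |R|=0.0524
R=1: x+35/169x²=0 ⇒ x=−169/35=-4.8286; min R=1−1/(4·35/169)=-0.2071>−1
Confirm numerically:
  x=-4.456: |R|=0.65618 <1
  x=-3.486: |R|=0.03073 <1
  x=-3.371: |R|=0.01758 <1
  x=-5.297: |R|=1.51387 >1
  x=-4.867: |R|=1.03873 >1
So |R|<1 on (-4.8286, 0).

left endpoint -4.8286.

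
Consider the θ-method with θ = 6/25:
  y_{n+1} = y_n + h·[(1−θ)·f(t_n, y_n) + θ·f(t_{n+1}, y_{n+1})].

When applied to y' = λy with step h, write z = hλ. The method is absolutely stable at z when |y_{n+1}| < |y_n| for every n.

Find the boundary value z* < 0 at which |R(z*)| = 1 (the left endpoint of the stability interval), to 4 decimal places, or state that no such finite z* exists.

Set f=λy, z=hλ:
  y_{n+1} = y_n + z·[19/25·y_n + 6/25·y_{n+1}] ⇒ (1 − 6/25z)y_{n+1} = (1 + 19/25z)y_n
  R(z) = (1 + 19/25z)/(1 − 6/25z).

Need |R(x)|<1, x<0.
x=-1.76: |R|=0.2373
R=−1: 1+19/25x = −1+6/25x ⇒ -13/25x=2 ⇒ x=2/(-13/25)=-3.8462
Confirm numerically:
  x=-3.464: |R|=0.89149 <1
  x=-2.446: |R|=0.54123 <1
  x=-2.127: |R|=0.40816 <1
  x=-1.918: |R|=0.31341 <1
  x=-4.295: |R|=1.11493 >1
  x=-4.157: |R|=1.08091 >1
Interval (-3.8462, 0).

z* = -3.8462.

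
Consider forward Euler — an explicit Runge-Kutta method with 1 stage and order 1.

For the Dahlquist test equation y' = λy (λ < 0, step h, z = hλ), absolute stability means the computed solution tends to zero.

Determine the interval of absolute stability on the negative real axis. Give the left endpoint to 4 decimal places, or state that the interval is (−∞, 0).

Test eqn y'=λy, z=hλ:
  order 1, 1-stage ⇒ R(z)=1+z
  (e.g. R(-1.78)=-0.78000, |R|=0.78000)

Find x<0 with |R(x)|<1.
x=-1.78: |R|=0.7800
|R(-2.31)|=1.3100 |R(-1.65)|=0.6500 |R(-1.53)|=0.5300
Bisect:
  x_lo=-2.4643 |R|=1.4643  x_hi=-0.1874 |R|=0.8126
  mid=-1.32588 |R|=0.32588 →hi
  mid=-1.89511 |R|=0.89511 →hi
  mid=-2.17972 |R|=1.17972 →lo
  mid=-2.03741 |R|=1.03741 →lo
  mid=-1.96626 |R|=0.96626 →hi
  mid=-2.00184 |R|=1.00184 →lo
  mid=-1.98405 |R|=0.98405 →hi
  mid=-1.99294 |R|=0.99294 →hi
  mid=-1.99739 |R|=0.99739 →hi
  mid=-1.99961 |R|=0.99961 →hi
  ...
  [-2.00003,-1.99989] ⇒ x*=-2.0000
So |R|<1 on (-2.0000, 0).

z∈(-2.0000,0).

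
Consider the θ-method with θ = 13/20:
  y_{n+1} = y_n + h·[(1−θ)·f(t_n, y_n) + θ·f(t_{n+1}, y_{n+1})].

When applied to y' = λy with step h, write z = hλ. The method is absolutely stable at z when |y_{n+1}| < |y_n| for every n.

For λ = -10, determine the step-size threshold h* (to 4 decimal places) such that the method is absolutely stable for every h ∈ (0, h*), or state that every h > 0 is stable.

Set f=λy, z=hλ:
  y_{n+1} = y_n + z·[7/20·y_n + 13/20·y_{n+1}] ⇒ (1 − 13/20z)y_{n+1} = (1 + 7/20z)y_n
  R(z) = (1 + 7/20z)/(1 − 13/20z).

Need |R(x)|<1, x<0.
x=-1.78: |R|=0.1748
x=-2: |R|=0.1304
x=-10: |R|=0.3333
x=-100: |R|=0.5152
θ=13/20≥1/2 ⇒ |1+7/20x|<|1−13/20x| ∀x<0 ⇒ interval (−∞,0).

unbounded; (−∞, 0). Any h>0 works for λ=-10.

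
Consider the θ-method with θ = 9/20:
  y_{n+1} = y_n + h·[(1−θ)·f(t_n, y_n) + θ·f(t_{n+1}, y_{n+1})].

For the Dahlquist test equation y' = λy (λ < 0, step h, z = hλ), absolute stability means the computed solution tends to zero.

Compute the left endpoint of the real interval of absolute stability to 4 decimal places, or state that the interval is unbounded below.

left endpoint -20.0000.

Set f=λy, z=hλ:
  y_{n+1} = y_n + z·[11/20·y_n + 9/20·y_{n+1}] ⇒ (1 − 9/20z)y_{n+1} = (1 + 11/20z)y_n
  ⇒ R(z) = (1 + 11/20z)/(1 − 9/20z).

Solve |R(x)|<1 on ℝ⁻.
x=-1.52: |R|=0.0974
R=−1: 1+11/20x = −1+9/20x ⇒ -1/10x=2 ⇒ x=2/(-1/10)=-20.0000
Confirm numerically:
  x=-19.398: |R|=0.99381 <1
  x=-16.925: |R|=0.96431 <1
  x=-13.767: |R|=0.91337 <1
  x=-8.192: |R|=0.74804 <1
  x=-20.427: |R|=1.00419 >1
  x=-20.100: |R|=1.00100 >1
Stable set (-20.0000, 0).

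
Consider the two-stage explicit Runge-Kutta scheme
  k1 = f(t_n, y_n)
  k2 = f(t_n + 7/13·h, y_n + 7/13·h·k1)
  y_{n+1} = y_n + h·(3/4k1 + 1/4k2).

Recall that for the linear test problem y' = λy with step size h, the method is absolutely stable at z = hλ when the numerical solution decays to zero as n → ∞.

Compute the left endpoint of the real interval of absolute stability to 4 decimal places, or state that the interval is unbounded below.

z* = -7.4286.

With y'=λy (z=hλ):
  k1=λy_n ⇒ h·k1=z·y_n;  k2=λ(1+7/13z)y_n ⇒ h·k2=z(1+7/13z)y_n
  y_{n+1}/y_n = 1 + 3/4z + 1/4z(1+7/13z) = 1 + z + 7/52z²
  ⇒ R(z) = 1 + z + 7/52z².

Find x<0 with |R(x)|<1.
x=-1.14: |R|=0.0349
R=1: x+7/52x²=0 ⇒ x=−52/7=-7.4286; min R=1−1/(4·7/52)=-0.8571>−1
Confirm numerically:
  x=-5.716: |R|=0.31776 <1
  x=-5.394: |R|=0.47733 <1
  x=-3.226: |R|=0.82505 <1
  x=-7.500: |R|=1.07212 >1
  x=-7.450: |R|=1.02149 >1
Interval (-7.4286, 0).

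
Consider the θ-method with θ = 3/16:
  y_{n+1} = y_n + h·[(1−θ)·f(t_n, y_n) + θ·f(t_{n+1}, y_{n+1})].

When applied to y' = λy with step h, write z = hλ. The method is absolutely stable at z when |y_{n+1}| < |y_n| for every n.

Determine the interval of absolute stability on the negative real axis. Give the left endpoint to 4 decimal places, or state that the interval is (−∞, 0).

z∈(-3.2000,0).

On y'=λy, z=hλ:
  y_{n+1} = y_n + z·[13/16·y_n + 3/16·y_{n+1}] ⇒ (1 − 3/16z)y_{n+1} = (1 + 13/16z)y_n
  Hence R(z) = (1 + 13/16z)/(1 − 3/16z).

Find x<0 with |R(x)|<1.
x=-0.39: |R|=0.6366
R=−1: 1+13/16x = −1+3/16x ⇒ -5/8x=2 ⇒ x=2/(-5/8)=-3.2000
Confirm numerically:
  x=-2.999: |R|=0.91959 <1
  x=-2.435: |R|=0.67174 <1
  x=-2.390: |R|=0.65041 <1
  x=-1.337: |R|=0.06901 <1
  x=-3.786: |R|=1.21420 >1
  x=-3.340: |R|=1.05380 >1
So |R|<1 on (-3.2000, 0).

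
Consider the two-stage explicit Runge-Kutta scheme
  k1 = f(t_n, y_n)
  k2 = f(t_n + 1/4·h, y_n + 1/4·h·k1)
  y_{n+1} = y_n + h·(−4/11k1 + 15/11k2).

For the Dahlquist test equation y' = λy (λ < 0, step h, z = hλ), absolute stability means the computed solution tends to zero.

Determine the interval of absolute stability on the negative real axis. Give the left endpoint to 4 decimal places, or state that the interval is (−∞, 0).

z∈(-2.9333,0).

Test eqn y'=λy, z=hλ:
  k1=λy_n ⇒ h·k1=z·y_n;  k2=λ(1+1/4z)y_n ⇒ h·k2=z(1+1/4z)y_n
  y_{n+1}/y_n = 1 − 4/11z + 15/11z(1+1/4z) = 1 + z + 15/44z²
  ⇒ R(z) = 1 + z + 15/44z².

Boundary: |R(x)|=1, x<0.
x=-0.34: |R|=0.6994
R=1: x+15/44x²=0 ⇒ x=−44/15=-2.9333; min R=1−1/(4·15/44)=0.2667>−1
Confirm numerically:
  x=-2.481: |R|=0.61742 <1
  x=-2.365: |R|=0.54178 <1
  x=-2.192: |R|=0.44602 <1
  x=-1.857: |R|=0.31861 <1
  x=-3.242: |R|=1.34115 >1
  x=-3.092: |R|=1.16725 >1
Stable set (-2.9333, 0).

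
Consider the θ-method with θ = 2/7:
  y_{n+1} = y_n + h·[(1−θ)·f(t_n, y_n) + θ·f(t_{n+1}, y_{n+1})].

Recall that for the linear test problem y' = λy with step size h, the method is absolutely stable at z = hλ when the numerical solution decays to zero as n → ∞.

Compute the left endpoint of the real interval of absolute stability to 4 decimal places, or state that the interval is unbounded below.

left endpoint -4.6667.

On y'=λy, z=hλ:
  y_{n+1} = y_n + z·[5/7·y_n + 2/7·y_{n+1}] ⇒ (1 − 2/7z)y_{n+1} = (1 + 5/7z)y_n
  so R(z) = (1 + 5/7z)/(1 − 2/7z).

Find x<0 with |R(x)|<1.
x=-1.73: |R|=0.1577
R=−1: 1+5/7x = −1+2/7x ⇒ -3/7x=2 ⇒ x=2/(-3/7)=-4.6667
Confirm numerically:
  x=-4.458: |R|=0.96067 <1
  x=-2.982: |R|=0.61015 <1
  x=-2.321: |R|=0.39555 <1
  x=-5.224: |R|=1.09583 >1
  x=-5.078: |R|=1.07193 >1
So |R|<1 on (-4.6667, 0).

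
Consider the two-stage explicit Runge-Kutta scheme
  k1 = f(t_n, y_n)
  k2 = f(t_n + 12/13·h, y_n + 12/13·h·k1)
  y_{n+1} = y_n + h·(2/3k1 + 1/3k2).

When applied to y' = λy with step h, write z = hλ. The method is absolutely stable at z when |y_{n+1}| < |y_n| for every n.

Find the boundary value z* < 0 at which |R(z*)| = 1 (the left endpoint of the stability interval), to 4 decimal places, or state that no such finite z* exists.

On y'=λy, z=hλ:
  k1=λy_n ⇒ h·k1=z·y_n;  k2=λ(1+12/13z)y_n ⇒ h·k2=z(1+12/13z)y_n
  y_{n+1}/y_n = 1 + 2/3z + 1/3z(1+12/13z) = 1 + z + 4/13z²
  R(z) = 1 + z + 4/13z².

Solve |R(x)|<1 on ℝ⁻.
x=-1.74: |R|=0.1916
R=1: x+4/13x²=0 ⇒ x=−13/4=-3.2500; min R=1−1/(4·4/13)=0.1875>−1
Confirm numerically:
  x=-3.088: |R|=0.84608 <1
  x=-2.673: |R|=0.52544 <1
  x=-2.536: |R|=0.44286 <1
  x=-2.202: |R|=0.28994 <1
  x=-3.672: |R|=1.47680 >1
  x=-3.633: |R|=1.42814 >1
  x=-3.297: |R|=1.04768 >1
Interval (-3.2500, 0).

z* = -3.2500.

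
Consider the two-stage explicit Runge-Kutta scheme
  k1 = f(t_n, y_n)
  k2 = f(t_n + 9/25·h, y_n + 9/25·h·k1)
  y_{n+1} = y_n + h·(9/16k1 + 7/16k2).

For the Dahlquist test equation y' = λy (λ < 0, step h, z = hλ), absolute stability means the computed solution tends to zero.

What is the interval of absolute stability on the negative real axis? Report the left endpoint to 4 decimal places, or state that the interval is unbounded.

(-6.3492, 0).

On y'=λy, z=hλ:
  k1=λy_n ⇒ h·k1=z·y_n;  k2=λ(1+9/25z)y_n ⇒ h·k2=z(1+9/25z)y_n
  y_{n+1}/y_n = 1 + 9/16z + 7/16z(1+9/25z) = 1 + z + 63/400z²
  Hence R(z) = 1 + z + 63/400z².

Find x<0 with |R(x)|<1.
x=-0.6: |R|=0.4567
R=1: x+63/400x²=0 ⇒ x=−400/63=-6.3492; min R=1−1/(4·63/400)=-0.5873>−1
Confirm numerically:
  x=-5.796: |R|=0.49499 <1
  x=-4.432: |R|=0.33829 <1
  x=-2.600: |R|=0.53530 <1
  x=-6.690: |R|=1.35909 >1
  x=-6.631: |R|=1.29430 >1
  x=-6.584: |R|=1.24348 >1
Interval (-6.3492, 0).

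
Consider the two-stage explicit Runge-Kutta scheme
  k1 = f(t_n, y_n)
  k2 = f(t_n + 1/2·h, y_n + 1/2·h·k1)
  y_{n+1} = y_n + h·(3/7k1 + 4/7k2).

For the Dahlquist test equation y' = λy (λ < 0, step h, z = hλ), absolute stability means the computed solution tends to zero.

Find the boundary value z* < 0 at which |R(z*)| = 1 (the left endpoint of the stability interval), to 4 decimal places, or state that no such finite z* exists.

left endpoint -3.5000.

On y'=λy, z=hλ:
  k1=λy_n ⇒ h·k1=z·y_n;  k2=λ(1+1/2z)y_n ⇒ h·k2=z(1+1/2z)y_n
  y_{n+1}/y_n = 1 + 3/7z + 4/7z(1+1/2z) = 1 + z + 2/7z²
  so R(z) = 1 + z + 2/7z².

Boundary: |R(x)|=1, x<0.
x=-1.07: |R|=0.2571
R=1: x+2/7x²=0 ⇒ x=−7/2=-3.5000; min R=1−1/(4·2/7)=0.1250>−1
Confirm numerically:
  x=-3.439: |R|=0.94006 <1
  x=-2.901: |R|=0.50351 <1
  x=-2.779: |R|=0.42753 <1
  x=-3.879: |R|=1.42004 >1
  x=-3.643: |R|=1.14884 >1
Stable set (-3.5000, 0).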